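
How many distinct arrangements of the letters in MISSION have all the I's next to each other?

Treat the 2 copies of I as a single block. The multiset to arrange is then {II, M, N, O, S, S}, 6 items in all.
That gives (6)!/(2!) = 360 arrangements.

360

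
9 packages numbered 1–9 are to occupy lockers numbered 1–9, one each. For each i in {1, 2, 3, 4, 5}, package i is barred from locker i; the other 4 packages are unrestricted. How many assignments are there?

205056

Let Aᵢ (for 1 ≤ i ≤ 5) be the placements that put package i in its forbidden locker. Any j of these fix j positions, leaving (9−j)! ways to fill the rest, and there are C(5,j) ways to pick which j.
By inclusion–exclusion, the number of valid placements is Σ_{j=0}^{5} (−1)^j C(5,j)·(9−j)!.
Computing: 362880 − 201600 + 50400 − 7200 + 600 − 24 = 205056.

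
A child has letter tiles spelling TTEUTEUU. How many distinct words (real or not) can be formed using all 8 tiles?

Letter multiplicities in TTEUTEUU: E×2, T×3, U×3.
Dividing 8! = 40320 by 3!·3!·2! = 72 for the repeated letters gives 560.

560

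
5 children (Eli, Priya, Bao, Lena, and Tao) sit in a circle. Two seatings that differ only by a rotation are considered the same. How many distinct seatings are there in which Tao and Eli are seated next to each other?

Glue Tao and Eli into a block (2 internal orders). Seating 4 units around a circle gives (3)! arrangements.
So 2 × (3)! = 2 × 6 = 12.

12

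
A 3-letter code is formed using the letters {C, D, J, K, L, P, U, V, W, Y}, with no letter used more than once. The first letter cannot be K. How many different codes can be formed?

The first letter has 10−1 = 9 choices (anything except K).
The remaining 2 letters are filled from the other 9 symbols without repetition: 9 × 8 = 72.
Total: 9 × 72 = 648.

648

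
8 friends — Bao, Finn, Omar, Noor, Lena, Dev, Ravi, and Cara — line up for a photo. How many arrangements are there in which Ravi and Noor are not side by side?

30240

Of the 8! = 40320 arrangements, those with Ravi and Noor adjacent number 2 × 7! = 10080 (treat the pair as a block with 2 internal orders).
So 40320 − 10080 = 30240 arrangements keep them apart.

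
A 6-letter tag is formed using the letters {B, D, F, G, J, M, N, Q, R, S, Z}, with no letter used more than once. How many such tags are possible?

With no repetition, fill the 6 letters in order: 11 choices, then 10, down to 6.
That product is 11 × 10 × 9 × 8 × 7 × 6 = 332640.

332640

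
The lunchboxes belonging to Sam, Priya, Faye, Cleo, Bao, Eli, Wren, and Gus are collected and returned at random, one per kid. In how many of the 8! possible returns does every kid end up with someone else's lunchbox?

Count assignments avoiding every fixed point. For any j of the 8 kids fixed to their own lunchbox, the other 8−j can be arranged in (8−j)! ways.
By inclusion–exclusion this is Σ_{j=0}^{8} (−1)^j C(8,j)·(8−j)!.
Computing: 40320 − 40320 + 20160 − 6720 + 1680 − 336 + 56 − 8 + 1 = 14833.

14833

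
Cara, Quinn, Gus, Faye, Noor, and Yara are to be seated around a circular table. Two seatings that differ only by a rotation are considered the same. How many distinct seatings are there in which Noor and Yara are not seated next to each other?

72

All circular seatings of 6 people number (5)! = 120.
Those with Noor next to Yara: fuse the pair into one unit and seat 5 units around a circle — 2·(4)! = 48.
Subtracting, 120 − 48 = 72.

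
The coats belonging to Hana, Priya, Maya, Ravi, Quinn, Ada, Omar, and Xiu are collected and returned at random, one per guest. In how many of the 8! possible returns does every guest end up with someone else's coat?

14833

Let Aᵢ be the assignments in which guest i gets their own coat. We want the size of the complement of A₁∪…∪A_8.
By inclusion–exclusion this is Σ_{j=0}^{8} (−1)^j C(8,j)·(8−j)!.
Computing: 40320 − 40320 + 20160 − 6720 + 1680 − 336 + 56 − 8 + 1 = 14833.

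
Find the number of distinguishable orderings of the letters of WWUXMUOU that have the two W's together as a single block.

Treat the 2 copies of W as a single block. The multiset to arrange is then {WW, M, O, U, U, U, X}, 7 items in all.
That gives (7)!/(3!) = 840 arrangements.

840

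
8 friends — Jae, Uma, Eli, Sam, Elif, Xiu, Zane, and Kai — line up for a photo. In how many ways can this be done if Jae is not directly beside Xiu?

30240

Of the 8! = 40320 arrangements, those with Jae and Xiu adjacent number 2 × 7! = 10080 (treat the pair as a block with 2 internal orders).
So 40320 − 10080 = 30240 arrangements keep them apart.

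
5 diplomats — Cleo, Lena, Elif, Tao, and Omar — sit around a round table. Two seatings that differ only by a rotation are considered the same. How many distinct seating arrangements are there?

24

Seat Cleo anywhere (absorbing the rotational symmetry), then permute the other 4: (4)! = 24.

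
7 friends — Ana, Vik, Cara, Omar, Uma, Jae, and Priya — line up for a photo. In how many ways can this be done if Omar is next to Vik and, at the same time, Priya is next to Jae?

480

Treat {Omar,Vik} as one block (2 orders) and {Priya,Jae} as another (2 orders).
That leaves 5 units to arrange: 2 × 2 × 5! = 4 × 120 = 480.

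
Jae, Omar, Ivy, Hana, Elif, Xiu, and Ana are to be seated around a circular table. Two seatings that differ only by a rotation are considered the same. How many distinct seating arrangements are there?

Seat Jae anywhere (absorbing the rotational symmetry), then permute the other 6: (6)! = 720.

720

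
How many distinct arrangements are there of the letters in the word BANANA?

The 6 letters of BANANA have repeats: A appearing 3 times and N appearing twice.
The number of distinct arrangements is 6!/(3!·2!) = 720/12 = 60.

60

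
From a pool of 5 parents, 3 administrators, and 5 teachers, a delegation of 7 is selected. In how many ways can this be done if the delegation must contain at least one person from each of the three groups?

1580

Total 7-person selections from all 13: C(13,7) = 1716.
Subtract selections that omit an entire group: no parents → C(8,7) = 8; no administrators → C(10,7) = 120; no teachers → C(8,7) = 8.
Add back selections omitting two groups (i.e. drawn from a single group): C(5,7) + C(3,7) + C(5,7) = 0.
By inclusion–exclusion: 1716 − 136 + 0 = 1580.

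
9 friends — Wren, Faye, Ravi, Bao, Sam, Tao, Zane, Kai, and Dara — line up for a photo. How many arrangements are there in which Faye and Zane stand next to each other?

80640

Glue Faye and Zane into one block (2 internal orders), leaving 8 units to arrange in a row.
That gives 2 × 8! = 2 × 40320 = 80640.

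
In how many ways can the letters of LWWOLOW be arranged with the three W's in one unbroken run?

30

Treat the 3 copies of W as a single block. The multiset to arrange is then {WWW, L, L, O, O}, 5 items in all.
That gives (5)!/(2!·2!) = 30 arrangements.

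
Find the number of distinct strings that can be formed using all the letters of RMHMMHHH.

280

RMHMMHHH has 8 letters with H appearing 4 times and M appearing 3 times.
Dividing 8! = 40320 by 4!·3! = 144 for the repeated letters gives 280.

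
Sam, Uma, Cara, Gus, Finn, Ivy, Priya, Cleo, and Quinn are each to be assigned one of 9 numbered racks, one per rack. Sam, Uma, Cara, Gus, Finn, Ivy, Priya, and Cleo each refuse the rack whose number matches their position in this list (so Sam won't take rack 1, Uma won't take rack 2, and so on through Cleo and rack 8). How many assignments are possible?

Let Aᵢ (for 1 ≤ i ≤ 8) be the placements that put person i in their forbidden rack. Any j of these fix j positions, leaving (9−j)! ways to fill the rest, and there are C(8,j) ways to pick which j.
By inclusion–exclusion, the number of valid placements is Σ_{j=0}^{8} (−1)^j C(8,j)·(9−j)!.
Computing: 362880 − 322560 + 141120 − 40320 + 8400 − 1344 + 168 − 16 + 1 = 148329.

148329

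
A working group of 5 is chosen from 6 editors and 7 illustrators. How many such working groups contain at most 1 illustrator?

Split by how many illustrators are chosen (0 through 1).
Sum: C(7,0)·C(6,5) + C(7,1)·C(6,4) = 6 + 105 = 111.

111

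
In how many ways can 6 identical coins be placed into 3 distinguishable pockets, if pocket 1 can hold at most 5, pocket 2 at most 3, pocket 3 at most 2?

11

Ignoring the caps, the number of non-negative solutions to x_1+…+x_3 = 6 is C(8,2) = 28.
Subtract solutions that violate a single cap (substitute x_i' = x_i − (cap_i+1)): x_1 ≥ 6 gives C(2,2) = 1; x_2 ≥ 4 gives C(4,2) = 6; x_3 ≥ 3 gives C(5,2) = 10. Together 17.
No two caps can be exceeded simultaneously, so the pair terms are all 0.
By inclusion–exclusion the count is 28 − 17 + 0 = 11.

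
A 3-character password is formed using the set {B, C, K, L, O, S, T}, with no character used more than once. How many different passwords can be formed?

Choose and order 3 of the 7 symbols: the first character has 7 options, the next 6, then 5.
That product is 7 × 6 × 5 = 210.

210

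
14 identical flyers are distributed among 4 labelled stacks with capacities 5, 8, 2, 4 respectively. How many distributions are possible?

45

Ignoring the caps, the number of non-negative solutions to x_1+…+x_4 = 14 is C(17,3) = 680.
Subtract solutions that violate a single cap (substitute x_i' = x_i − (cap_i+1)): x_1 ≥ 6 gives C(11,3) = 165; x_2 ≥ 9 gives C(8,3) = 56; x_3 ≥ 3 gives C(14,3) = 364; x_4 ≥ 5 gives C(12,3) = 220. Together 805.
Add back pairs where two caps are both exceeded: 0 + 56 + 20 + 10 + 1 + 84 = 171.
Subtract triples: 0 + 0 + 1 + 0 = 1.
By inclusion–exclusion the count is 680 − 805 + 171 − 1 = 45.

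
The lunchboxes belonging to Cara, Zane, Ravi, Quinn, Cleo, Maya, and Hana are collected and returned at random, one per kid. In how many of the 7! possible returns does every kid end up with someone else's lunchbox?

Count assignments avoiding every fixed point. For any j of the 7 kids fixed to their own lunchbox, the other 7−j can be arranged in (7−j)! ways.
By inclusion–exclusion this is Σ_{j=0}^{7} (−1)^j C(7,j)·(7−j)!.
Computing: 5040 − 5040 + 2520 − 840 + 210 − 42 + 7 − 1 = 1854.

1854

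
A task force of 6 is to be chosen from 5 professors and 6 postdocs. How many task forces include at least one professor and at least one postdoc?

461

Unrestricted: C(11,6) = 462 ways to pick any 6 of the 11.
Selections missing a whole group: no professors → C(6,6) = 1; no postdocs → C(5,6) = 0.
Both groups omitted at once is impossible, so 462 − 1 = 461.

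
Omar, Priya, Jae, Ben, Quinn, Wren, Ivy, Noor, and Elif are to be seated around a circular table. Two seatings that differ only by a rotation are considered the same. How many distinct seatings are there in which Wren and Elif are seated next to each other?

Glue Wren and Elif into a block (2 internal orders). Seating 8 units around a circle gives (7)! arrangements.
So 2 × (7)! = 2 × 5040 = 10080.

10080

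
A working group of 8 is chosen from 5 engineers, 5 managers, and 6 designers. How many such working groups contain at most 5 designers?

Split by how many designers are chosen (0 through 5).
Sum: C(6,0)·C(10,8) + C(6,1)·C(10,7) + C(6,2)·C(10,6) + C(6,3)·C(10,5) + C(6,4)·C(10,4) + C(6,5)·C(10,3) = 45 + 720 + 3150 + 5040 + 3150 + 720 = 12825.

12825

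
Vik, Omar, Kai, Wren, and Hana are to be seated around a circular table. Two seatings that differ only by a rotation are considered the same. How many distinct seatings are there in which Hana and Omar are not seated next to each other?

12

Without the restriction there are (4)! = 24 seatings.
Those with Hana next to Omar: fuse the pair into one unit and seat 4 units around a circle — 2·(3)! = 12.
Subtracting, 24 − 12 = 12.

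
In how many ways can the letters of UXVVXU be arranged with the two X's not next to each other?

Total arrangements of UXVVXU: 6!/(2!·2!·2!) = 90.
If the two X's are adjacent, glue them into one block, leaving 5 items to arrange: (5)!/(2!·2!) = 30 ways.
Hence 90 − 30 = 60.

60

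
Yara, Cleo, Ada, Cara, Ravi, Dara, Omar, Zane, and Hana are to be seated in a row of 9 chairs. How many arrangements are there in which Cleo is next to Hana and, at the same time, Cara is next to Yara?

Treat {Cleo,Hana} as one block (2 orders) and {Cara,Yara} as another (2 orders).
That leaves 7 units to arrange: 2 × 2 × 7! = 4 × 5040 = 20160.

20160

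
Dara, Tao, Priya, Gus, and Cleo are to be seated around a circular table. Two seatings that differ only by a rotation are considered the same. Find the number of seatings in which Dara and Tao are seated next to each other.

12

Glue Dara and Tao into a block (2 internal orders). Seating 4 units around a circle gives (3)! arrangements.
So 2 × (3)! = 2 × 6 = 12.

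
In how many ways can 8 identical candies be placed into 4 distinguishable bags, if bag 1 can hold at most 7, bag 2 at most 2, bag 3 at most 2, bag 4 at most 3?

35

Without the upper bounds there are C(11,3) = 165 ways to split 8 among 4 bags.
Subtract solutions that violate a single cap (substitute x_i' = x_i − (cap_i+1)): x_1 ≥ 8 gives C(3,3) = 1; x_2 ≥ 3 gives C(8,3) = 56; x_3 ≥ 3 gives C(8,3) = 56; x_4 ≥ 4 gives C(7,3) = 35. Together 148.
Add back pairs where two caps are both exceeded: 0 + 0 + 0 + 10 + 4 + 4 = 18.
By inclusion–exclusion the count is 165 − 148 + 18 = 35.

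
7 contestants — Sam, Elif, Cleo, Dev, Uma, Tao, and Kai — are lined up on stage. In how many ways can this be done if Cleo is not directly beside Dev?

Of the 7! = 5040 arrangements, those with Cleo and Dev adjacent number 2 × 6! = 1440 (treat the pair as a block with 2 internal orders).
Complementary counting: 5040 − 1440 = 3600.

3600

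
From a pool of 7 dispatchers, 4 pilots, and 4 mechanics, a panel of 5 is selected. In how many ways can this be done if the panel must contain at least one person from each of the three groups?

With no constraint there are C(15,5) = 3003 possible selections.
Selections missing a whole group: no dispatchers → C(8,5) = 56; no pilots → C(11,5) = 462; no mechanics → C(11,5) = 462.
Add back selections omitting two groups (i.e. drawn from a single group): C(7,5) + C(4,5) + C(4,5) = 21.
By inclusion–exclusion: 3003 − 980 + 21 = 2044.

2044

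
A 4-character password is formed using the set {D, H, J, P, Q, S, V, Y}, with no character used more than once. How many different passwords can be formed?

1680

Choose and order 4 of the 8 symbols: the first character has 8 options, the next 7, then 6, 5.
That product is 8 × 7 × 6 × 5 = 1680.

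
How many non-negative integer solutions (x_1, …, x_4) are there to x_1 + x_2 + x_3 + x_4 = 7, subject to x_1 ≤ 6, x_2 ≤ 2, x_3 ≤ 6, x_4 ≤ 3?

64

By stars and bars, unrestricted non-negative solutions to x_1+…+x_4 = 7 number C(7+3,3) = 120.
Subtract solutions that violate a single cap (substitute x_i' = x_i − (cap_i+1)): x_1 ≥ 7 gives C(3,3) = 1; x_2 ≥ 3 gives C(7,3) = 35; x_3 ≥ 7 gives C(3,3) = 1; x_4 ≥ 4 gives C(6,3) = 20. Together 57.
Add back pairs where two caps are both exceeded: 0 + 0 + 0 + 0 + 1 + 0 = 1.
By inclusion–exclusion the count is 120 − 57 + 1 = 64.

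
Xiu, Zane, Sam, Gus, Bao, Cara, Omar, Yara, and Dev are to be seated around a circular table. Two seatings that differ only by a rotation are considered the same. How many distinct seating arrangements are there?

40320

Seat Xiu anywhere (absorbing the rotational symmetry), then permute the other 8: (8)! = 40320.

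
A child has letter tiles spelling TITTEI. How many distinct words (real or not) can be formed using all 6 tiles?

60

Letter multiplicities in TITTEI: E×1, I×2, T×3.
The number of distinct arrangements is 6!/(3!·2!) = 720/12 = 60.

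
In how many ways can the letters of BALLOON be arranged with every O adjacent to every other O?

360

Treat the 2 copies of O as a single block. The multiset to arrange is then {OO, A, B, L, L, N}, 6 items in all.
That gives (6)!/(2!) = 360 arrangements.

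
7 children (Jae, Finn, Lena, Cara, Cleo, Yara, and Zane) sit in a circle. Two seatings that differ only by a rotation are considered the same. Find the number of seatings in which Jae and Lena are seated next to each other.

Glue Jae and Lena into a block (2 internal orders). Seating 6 units around a circle gives (5)! arrangements.
So 2 × (5)! = 2 × 120 = 240.

240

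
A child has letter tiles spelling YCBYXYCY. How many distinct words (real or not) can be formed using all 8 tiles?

YCBYXYCY has 8 letters with C appearing twice and Y appearing 4 times.
The number of distinct arrangements is 8!/(4!·2!) = 40320/48 = 840.

840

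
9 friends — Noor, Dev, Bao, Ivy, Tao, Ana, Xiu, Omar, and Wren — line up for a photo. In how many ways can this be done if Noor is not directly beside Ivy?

282240

Of the 9! = 362880 arrangements, those with Noor and Ivy adjacent number 2 × 8! = 80640 (treat the pair as a block with 2 internal orders).
So 362880 − 80640 = 282240 arrangements keep them apart.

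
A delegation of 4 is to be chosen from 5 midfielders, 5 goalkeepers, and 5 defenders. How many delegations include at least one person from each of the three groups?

750

Unrestricted: C(15,4) = 1365 ways to pick any 4 of the 15.
Selections missing a whole group: no midfielders → C(10,4) = 210; no goalkeepers → C(10,4) = 210; no defenders → C(10,4) = 210.
Add back selections omitting two groups (i.e. drawn from a single group): C(5,4) + C(5,4) + C(5,4) = 15.
By inclusion–exclusion: 1365 − 630 + 15 = 750.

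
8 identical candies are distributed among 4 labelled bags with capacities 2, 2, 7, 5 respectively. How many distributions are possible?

52

Without the upper bounds there are C(11,3) = 165 ways to split 8 among 4 bags.
Subtract solutions that violate a single cap (substitute x_i' = x_i − (cap_i+1)): x_1 ≥ 3 gives C(8,3) = 56; x_2 ≥ 3 gives C(8,3) = 56; x_3 ≥ 8 gives C(3,3) = 1; x_4 ≥ 6 gives C(5,3) = 10. Together 123.
Add back pairs where two caps are both exceeded: 10 + 0 + 0 + 0 + 0 + 0 = 10.
By inclusion–exclusion the count is 165 − 123 + 10 = 52.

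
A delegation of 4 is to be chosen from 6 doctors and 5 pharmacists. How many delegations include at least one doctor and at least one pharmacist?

310

Unrestricted: C(11,4) = 330 ways to pick any 4 of the 11.
Selections missing a whole group: no doctors → C(5,4) = 5; no pharmacists → C(6,4) = 15.
Both groups omitted at once is impossible, so 330 − 20 = 310.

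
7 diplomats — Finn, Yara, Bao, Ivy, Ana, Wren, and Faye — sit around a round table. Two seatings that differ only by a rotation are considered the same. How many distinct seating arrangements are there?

Around a circle, 7 distinct people have 7!/7 = (6)! = 720 rotationally distinct seatings.

720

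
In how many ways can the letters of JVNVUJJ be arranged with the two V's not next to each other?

300

There are 7!/(3!·2!) = 420 arrangements of JVNVUJJ in total.
If the two V's are adjacent, glue them into one block, leaving 6 items to arrange: (6)!/(3!) = 120 ways.
Hence 420 − 120 = 300.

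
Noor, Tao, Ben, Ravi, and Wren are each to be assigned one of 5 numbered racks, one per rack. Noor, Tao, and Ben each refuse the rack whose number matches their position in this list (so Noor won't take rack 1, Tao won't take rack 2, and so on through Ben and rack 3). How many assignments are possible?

Let Aᵢ (for i ∈ {1, 2, 3}) be the placements that put person i in their forbidden rack. Any j of these fix j positions, leaving (5−j)! ways to fill the rest, and there are C(3,j) ways to pick which j.
By inclusion–exclusion, the number of valid placements is Σ_{j=0}^{3} (−1)^j C(3,j)·(5−j)!.
Computing: 120 − 72 + 18 − 2 = 64.

64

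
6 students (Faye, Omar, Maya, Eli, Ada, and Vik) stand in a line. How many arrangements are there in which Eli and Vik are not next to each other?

480

Of the 6! = 720 arrangements, those with Eli and Vik adjacent number 2 × 5! = 240 (treat the pair as a block with 2 internal orders).
So 720 − 240 = 480 arrangements keep them apart.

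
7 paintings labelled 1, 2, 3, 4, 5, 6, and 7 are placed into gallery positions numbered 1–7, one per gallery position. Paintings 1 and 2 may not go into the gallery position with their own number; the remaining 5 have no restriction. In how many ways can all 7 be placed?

3720

Let Aᵢ (for i ∈ {1, 2}) be the placements that put painting i in its forbidden gallery position. Any j of these fix j positions, leaving (7−j)! ways to fill the rest, and there are C(2,j) ways to pick which j.
By inclusion–exclusion, the number of valid placements is Σ_{j=0}^{2} (−1)^j C(2,j)·(7−j)!.
Computing: 5040 − 1440 + 120 = 3720.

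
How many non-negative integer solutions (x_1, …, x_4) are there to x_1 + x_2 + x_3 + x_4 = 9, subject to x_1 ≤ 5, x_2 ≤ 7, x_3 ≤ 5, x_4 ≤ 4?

By stars and bars, unrestricted non-negative solutions to x_1+…+x_4 = 9 number C(9+3,3) = 220.
Subtract solutions that violate a single cap (substitute x_i' = x_i − (cap_i+1)): x_1 ≥ 6 gives C(6,3) = 20; x_2 ≥ 8 gives C(4,3) = 4; x_3 ≥ 6 gives C(6,3) = 20; x_4 ≥ 5 gives C(7,3) = 35. Together 79.
No two caps can be exceeded simultaneously, so the pair terms are all 0.
By inclusion–exclusion the count is 220 − 79 + 0 = 141.

141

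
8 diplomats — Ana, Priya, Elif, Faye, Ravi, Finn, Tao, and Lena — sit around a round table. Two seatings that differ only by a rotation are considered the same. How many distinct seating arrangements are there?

Seat Ana anywhere (absorbing the rotational symmetry), then permute the other 7: (7)! = 5040.

5040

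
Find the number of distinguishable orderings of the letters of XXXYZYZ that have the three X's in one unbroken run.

30

Treat the 3 copies of X as a single block. The multiset to arrange is then {XXX, Y, Y, Z, Z}, 5 items in all.
That gives (5)!/(2!·2!) = 30 arrangements.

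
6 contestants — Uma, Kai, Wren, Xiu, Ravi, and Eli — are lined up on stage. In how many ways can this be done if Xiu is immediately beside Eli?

Place the 4 others and the Xiu-Eli pair as 5 objects in a line; the pair has 2 internal arrangements.
That gives 2 × 5! = 2 × 120 = 240.

240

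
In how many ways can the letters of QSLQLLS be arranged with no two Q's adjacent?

Total arrangements of QSLQLLS: 7!/(3!·2!·2!) = 210.
Arrangements with the Q's together: treat QQ as one letter, giving (6)!/(3!·2!) = 60.
Subtracting, 210 − 60 = 150 arrangements keep the Q's apart.

150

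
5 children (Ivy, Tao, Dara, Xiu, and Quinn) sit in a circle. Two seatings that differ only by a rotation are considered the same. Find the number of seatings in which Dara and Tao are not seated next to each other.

12

Without the restriction there are (4)! = 24 seatings.
Those with Dara next to Tao: fuse the pair into one unit and seat 4 units around a circle — 2·(3)! = 12.
Subtracting, 24 − 12 = 12.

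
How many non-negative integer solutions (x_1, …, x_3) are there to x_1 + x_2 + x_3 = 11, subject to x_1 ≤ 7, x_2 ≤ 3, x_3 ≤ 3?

6

By stars and bars, unrestricted non-negative solutions to x_1+…+x_3 = 11 number C(11+2,2) = 78.
Subtract solutions that violate a single cap (substitute x_i' = x_i − (cap_i+1)): x_1 ≥ 8 gives C(5,2) = 10; x_2 ≥ 4 gives C(9,2) = 36; x_3 ≥ 4 gives C(9,2) = 36. Together 82.
Add back pairs where two caps are both exceeded: 0 + 0 + 10 = 10.
By inclusion–exclusion the count is 78 − 82 + 10 = 6.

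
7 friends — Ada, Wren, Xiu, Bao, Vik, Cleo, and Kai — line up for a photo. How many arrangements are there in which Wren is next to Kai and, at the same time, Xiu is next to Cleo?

Treat {Wren,Kai} as one block (2 orders) and {Xiu,Cleo} as another (2 orders).
That leaves 5 units to arrange: 2 × 2 × 5! = 4 × 120 = 480.

480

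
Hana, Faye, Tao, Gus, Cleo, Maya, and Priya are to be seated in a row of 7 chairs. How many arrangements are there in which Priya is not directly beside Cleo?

There are 7! = 5040 arrangements in all. If Priya and Cleo are adjacent, merging them into one block gives 2·(6)! = 1440 arrangements.
Complementary counting: 5040 − 1440 = 3600.

3600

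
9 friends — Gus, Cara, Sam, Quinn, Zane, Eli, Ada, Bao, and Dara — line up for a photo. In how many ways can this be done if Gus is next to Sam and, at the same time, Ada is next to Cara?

Treat {Gus,Sam} as one block (2 orders) and {Ada,Cara} as another (2 orders).
That leaves 7 units to arrange: 2 × 2 × 7! = 4 × 5040 = 20160.

20160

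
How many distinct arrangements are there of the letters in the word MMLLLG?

60

The 6 letters of MMLLLG have repeats: L appearing 3 times and M appearing twice.
Dividing 6! = 720 by 3!·2! = 12 for the repeated letters gives 60.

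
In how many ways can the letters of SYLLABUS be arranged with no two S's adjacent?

Total arrangements of SYLLABUS: 8!/(2!·2!) = 10080.
Arrangements with the S's together: treat SS as one letter, giving (7)!/(2!) = 2520.
Subtracting, 10080 − 2520 = 7560 arrangements keep the S's apart.

7560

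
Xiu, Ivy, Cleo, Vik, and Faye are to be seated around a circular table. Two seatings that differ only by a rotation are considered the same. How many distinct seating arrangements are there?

Around a circle, 5 distinct people have 5!/5 = (4)! = 24 rotationally distinct seatings.

24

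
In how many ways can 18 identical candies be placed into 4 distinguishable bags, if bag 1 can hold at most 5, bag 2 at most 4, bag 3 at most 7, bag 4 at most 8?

Ignoring the caps, the number of non-negative solutions to x_1+…+x_4 = 18 is C(21,3) = 1330.
Subtract solutions that violate a single cap (substitute x_i' = x_i − (cap_i+1)): x_1 ≥ 6 gives C(15,3) = 455; x_2 ≥ 5 gives C(16,3) = 560; x_3 ≥ 8 gives C(13,3) = 286; x_4 ≥ 9 gives C(12,3) = 220. Together 1521.
Add back pairs where two caps are both exceeded: 120 + 35 + 20 + 56 + 35 + 4 = 270.
By inclusion–exclusion the count is 1330 − 1521 + 270 = 79.

79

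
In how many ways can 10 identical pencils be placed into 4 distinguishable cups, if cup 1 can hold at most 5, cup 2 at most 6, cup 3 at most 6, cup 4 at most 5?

By stars and bars, unrestricted non-negative solutions to x_1+…+x_4 = 10 number C(10+3,3) = 286.
Subtract solutions that violate a single cap (substitute x_i' = x_i − (cap_i+1)): x_1 ≥ 6 gives C(7,3) = 35; x_2 ≥ 7 gives C(6,3) = 20; x_3 ≥ 7 gives C(6,3) = 20; x_4 ≥ 6 gives C(7,3) = 35. Together 110.
No two caps can be exceeded simultaneously, so the pair terms are all 0.
By inclusion–exclusion the count is 286 − 110 + 0 = 176.

176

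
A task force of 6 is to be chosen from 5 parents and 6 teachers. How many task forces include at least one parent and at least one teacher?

461

Unrestricted: C(11,6) = 462 ways to pick any 6 of the 11.
Subtract selections that omit an entire group: no parents → C(6,6) = 1; no teachers → C(5,6) = 0.
Both groups omitted at once is impossible, so 462 − 1 = 461.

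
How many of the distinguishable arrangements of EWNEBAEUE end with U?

1680

Fix U in the last position and arrange the remaining 8 letters.
Those 8 letters have E appearing 4 times, giving (8)!/(4!) = 1680.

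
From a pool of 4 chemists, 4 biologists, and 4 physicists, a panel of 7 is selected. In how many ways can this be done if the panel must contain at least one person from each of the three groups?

Unrestricted: C(12,7) = 792 ways to pick any 7 of the 12.
Subtract selections that omit an entire group: no chemists → C(8,7) = 8; no biologists → C(8,7) = 8; no physicists → C(8,7) = 8.
Add back selections omitting two groups (i.e. drawn from a single group): C(4,7) + C(4,7) + C(4,7) = 0.
By inclusion–exclusion: 792 − 24 + 0 = 768.

768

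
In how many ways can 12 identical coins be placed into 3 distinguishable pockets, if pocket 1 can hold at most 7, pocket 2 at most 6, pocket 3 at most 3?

Ignoring the caps, the number of non-negative solutions to x_1+…+x_3 = 12 is C(14,2) = 91.
Subtract solutions that violate a single cap (substitute x_i' = x_i − (cap_i+1)): x_1 ≥ 8 gives C(6,2) = 15; x_2 ≥ 7 gives C(7,2) = 21; x_3 ≥ 4 gives C(10,2) = 45. Together 81.
Add back pairs where two caps are both exceeded: 0 + 1 + 3 = 4.
By inclusion–exclusion the count is 91 − 81 + 4 = 14.

14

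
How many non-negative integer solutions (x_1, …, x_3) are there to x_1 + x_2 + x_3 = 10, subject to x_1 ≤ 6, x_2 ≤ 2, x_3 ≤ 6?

Without the upper bounds there are C(12,2) = 66 ways to split 10 among 3 variables.
Subtract solutions that violate a single cap (substitute x_i' = x_i − (cap_i+1)): x_1 ≥ 7 gives C(5,2) = 10; x_2 ≥ 3 gives C(9,2) = 36; x_3 ≥ 7 gives C(5,2) = 10. Together 56.
Add back pairs where two caps are both exceeded: 1 + 0 + 1 = 2.
By inclusion–exclusion the count is 66 − 56 + 2 = 12.

12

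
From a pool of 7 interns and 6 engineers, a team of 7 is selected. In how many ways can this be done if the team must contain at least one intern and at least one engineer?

Unrestricted: C(13,7) = 1716 ways to pick any 7 of the 13.
Subtract selections that omit an entire group: no interns → C(6,7) = 0; no engineers → C(7,7) = 1.
Both groups omitted at once is impossible, so 1716 − 1 = 1715.

1715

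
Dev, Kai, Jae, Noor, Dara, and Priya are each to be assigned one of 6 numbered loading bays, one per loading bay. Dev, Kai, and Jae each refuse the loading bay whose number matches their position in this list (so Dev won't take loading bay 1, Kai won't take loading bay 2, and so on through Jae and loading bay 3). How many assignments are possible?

Let Aᵢ (for i ∈ {1, 2, 3}) be the placements that put person i in their forbidden loading bay. Any j of these fix j positions, leaving (6−j)! ways to fill the rest, and there are C(3,j) ways to pick which j.
By inclusion–exclusion, the number of valid placements is Σ_{j=0}^{3} (−1)^j C(3,j)·(6−j)!.
Computing: 720 − 360 + 72 − 6 = 426.

426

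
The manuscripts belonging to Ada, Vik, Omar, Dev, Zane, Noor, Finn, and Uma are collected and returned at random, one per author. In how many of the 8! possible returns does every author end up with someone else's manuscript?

Let Aᵢ be the assignments in which author i gets their own manuscript. We want the size of the complement of A₁∪…∪A_8.
By inclusion–exclusion this is Σ_{j=0}^{8} (−1)^j C(8,j)·(8−j)!.
Computing: 40320 − 40320 + 20160 − 6720 + 1680 − 336 + 56 − 8 + 1 = 14833.

14833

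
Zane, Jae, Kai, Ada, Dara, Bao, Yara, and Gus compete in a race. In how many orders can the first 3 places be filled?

There are 8 choices for 1st place, 7 for 2nd, and 6 for 3rd.
That gives 8 × 7 × 6 = 336.

336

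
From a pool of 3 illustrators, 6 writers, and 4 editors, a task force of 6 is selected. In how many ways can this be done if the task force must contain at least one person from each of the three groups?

With no constraint there are C(13,6) = 1716 possible selections.
Selections missing a whole group: no illustrators → C(10,6) = 210; no writers → C(7,6) = 7; no editors → C(9,6) = 84.
Add back selections omitting two groups (i.e. drawn from a single group): C(3,6) + C(6,6) + C(4,6) = 1.
By inclusion–exclusion: 1716 − 301 + 1 = 1416.

1416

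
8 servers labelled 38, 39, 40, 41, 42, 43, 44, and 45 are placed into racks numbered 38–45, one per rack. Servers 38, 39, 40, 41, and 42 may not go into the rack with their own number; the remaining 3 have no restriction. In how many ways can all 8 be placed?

21234

Let Aᵢ (for 38 ≤ i ≤ 42) be the placements that put server i in its forbidden rack. Any j of these fix j positions, leaving (8−j)! ways to fill the rest, and there are C(5,j) ways to pick which j.
By inclusion–exclusion, the number of valid placements is Σ_{j=0}^{5} (−1)^j C(5,j)·(8−j)!.
Computing: 40320 − 25200 + 7200 − 1200 + 120 − 6 = 21234.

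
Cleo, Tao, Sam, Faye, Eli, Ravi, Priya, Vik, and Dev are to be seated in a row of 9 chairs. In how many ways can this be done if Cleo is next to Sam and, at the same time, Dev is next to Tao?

20160

Treat {Cleo,Sam} as one block (2 orders) and {Dev,Tao} as another (2 orders).
That leaves 7 units to arrange: 2 × 2 × 7! = 4 × 5040 = 20160.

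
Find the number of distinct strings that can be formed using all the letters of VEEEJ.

VEEEJ has 5 letters with E appearing 3 times.
The number of distinct arrangements is 5!/(3!) = 120/6 = 20.

20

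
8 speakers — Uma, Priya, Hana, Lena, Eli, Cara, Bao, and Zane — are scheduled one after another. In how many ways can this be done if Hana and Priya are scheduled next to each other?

10080

Treat {Hana, Priya} as a single unit. There are 7 units to order, and the pair itself can be ordered 2 ways.
So the count is 2·(7)! = 10080.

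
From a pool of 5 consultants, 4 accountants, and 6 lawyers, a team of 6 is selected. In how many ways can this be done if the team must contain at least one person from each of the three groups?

4250

With no constraint there are C(15,6) = 5005 possible selections.
Selections missing a whole group: no consultants → C(10,6) = 210; no accountants → C(11,6) = 462; no lawyers → C(9,6) = 84.
Add back selections omitting two groups (i.e. drawn from a single group): C(5,6) + C(4,6) + C(6,6) = 1.
By inclusion–exclusion: 5005 − 756 + 1 = 4250.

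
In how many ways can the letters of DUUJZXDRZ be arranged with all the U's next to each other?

Treat the 2 copies of U as a single block. The multiset to arrange is then {UU, D, D, J, R, X, Z, Z}, 8 items in all.
That gives (8)!/(2!·2!) = 10080 arrangements.

10080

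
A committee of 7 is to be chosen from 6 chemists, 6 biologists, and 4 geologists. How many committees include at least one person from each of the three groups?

Total 7-person selections from all 16: C(16,7) = 11440.
Subtract selections that omit an entire group: no chemists → C(10,7) = 120; no biologists → C(10,7) = 120; no geologists → C(12,7) = 792.
Add back selections omitting two groups (i.e. drawn from a single group): C(6,7) + C(6,7) + C(4,7) = 0.
By inclusion–exclusion: 11440 − 1032 + 0 = 10408.

10408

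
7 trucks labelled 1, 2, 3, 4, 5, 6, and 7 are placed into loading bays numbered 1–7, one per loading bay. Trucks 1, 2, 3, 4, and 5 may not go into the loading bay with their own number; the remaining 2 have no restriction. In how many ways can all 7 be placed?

2428

Let Aᵢ (for 1 ≤ i ≤ 5) be the placements that put truck i in its forbidden loading bay. Any j of these fix j positions, leaving (7−j)! ways to fill the rest, and there are C(5,j) ways to pick which j.
By inclusion–exclusion, the number of valid placements is Σ_{j=0}^{5} (−1)^j C(5,j)·(7−j)!.
Computing: 5040 − 3600 + 1200 − 240 + 30 − 2 = 2428.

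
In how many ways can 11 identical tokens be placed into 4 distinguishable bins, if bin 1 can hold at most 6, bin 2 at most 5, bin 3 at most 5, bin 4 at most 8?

Ignoring the caps, the number of non-negative solutions to x_1+…+x_4 = 11 is C(14,3) = 364.
Subtract solutions that violate a single cap (substitute x_i' = x_i − (cap_i+1)): x_1 ≥ 7 gives C(7,3) = 35; x_2 ≥ 6 gives C(8,3) = 56; x_3 ≥ 6 gives C(8,3) = 56; x_4 ≥ 9 gives C(5,3) = 10. Together 157.
No two caps can be exceeded simultaneously, so the pair terms are all 0.
By inclusion–exclusion the count is 364 − 157 + 0 = 207.

207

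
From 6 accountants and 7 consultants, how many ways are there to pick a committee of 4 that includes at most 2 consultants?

Split by how many consultants are chosen (0 through 2).
Sum: C(7,0)·C(6,4) + C(7,1)·C(6,3) + C(7,2)·C(6,2) = 15 + 140 + 315 = 470.

470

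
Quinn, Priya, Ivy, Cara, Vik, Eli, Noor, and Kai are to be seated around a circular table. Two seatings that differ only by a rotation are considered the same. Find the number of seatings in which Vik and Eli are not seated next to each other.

Without the restriction there are (7)! = 5040 seatings.
Seatings with Vik beside Eli: treat them as a block with 2 internal orders, giving 2 × (6)! = 1440.
Subtracting, 5040 − 1440 = 3600.

3600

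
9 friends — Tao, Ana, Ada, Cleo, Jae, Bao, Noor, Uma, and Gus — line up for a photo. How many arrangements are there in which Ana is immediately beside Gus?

80640

Place the 7 others and the Ana-Gus pair as 8 objects in a line; the pair has 2 internal arrangements.
So the count is 2·(8)! = 80640.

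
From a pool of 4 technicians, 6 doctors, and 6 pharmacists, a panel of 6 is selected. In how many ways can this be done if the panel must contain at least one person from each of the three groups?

With no constraint there are C(16,6) = 8008 possible selections.
Selections missing a whole group: no technicians → C(12,6) = 924; no doctors → C(10,6) = 210; no pharmacists → C(10,6) = 210.
Add back selections omitting two groups (i.e. drawn from a single group): C(4,6) + C(6,6) + C(6,6) = 2.
By inclusion–exclusion: 8008 − 1344 + 2 = 6666.

6666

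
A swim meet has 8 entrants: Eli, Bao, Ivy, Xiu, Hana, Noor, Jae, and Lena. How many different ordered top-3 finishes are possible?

336

This is an ordered selection of 3 from 8: P(8,3).
That gives 8 × 7 × 6 = 336.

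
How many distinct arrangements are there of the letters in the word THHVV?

30

Letter multiplicities in THHVV: H×2, T×1, V×2.
So there are 5! / (2!·2!) = 30 distinguishable arrangements.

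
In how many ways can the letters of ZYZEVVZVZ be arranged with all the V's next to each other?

210

Treat the 3 copies of V as a single block. The multiset to arrange is then {VVV, E, Y, Z, Z, Z, Z}, 7 items in all.
That gives (7)!/(4!) = 210 arrangements.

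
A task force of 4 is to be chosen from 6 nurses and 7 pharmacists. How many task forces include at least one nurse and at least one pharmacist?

Unrestricted: C(13,4) = 715 ways to pick any 4 of the 13.
Selections missing a whole group: no nurses → C(7,4) = 35; no pharmacists → C(6,4) = 15.
Both groups omitted at once is impossible, so 715 − 50 = 665.

665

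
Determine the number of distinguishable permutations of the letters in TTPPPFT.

140

TTPPPFT has 7 letters with P appearing 3 times and T appearing 3 times.
The number of distinct arrangements is 7!/(3!·3!) = 5040/36 = 140.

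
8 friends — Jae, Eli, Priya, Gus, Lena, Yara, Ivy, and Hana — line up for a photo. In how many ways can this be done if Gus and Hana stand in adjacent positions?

10080

Place the 6 others and the Gus-Hana pair as 7 objects in a line; the pair has 2 internal arrangements.
So the count is 2·(7)! = 10080.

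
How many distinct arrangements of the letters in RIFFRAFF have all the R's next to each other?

Treat the 2 copies of R as a single block. The multiset to arrange is then {RR, A, F, F, F, F, I}, 7 items in all.
That gives (7)!/(4!) = 210 arrangements.

210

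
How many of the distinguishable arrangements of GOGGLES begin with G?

With the first slot taken by G, it remains to arrange the other 6 letters (OGGLES).
Those 6 letters have G appearing twice, giving (6)!/(2!) = 360.

360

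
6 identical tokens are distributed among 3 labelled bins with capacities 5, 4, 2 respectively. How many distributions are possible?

14

Ignoring the caps, the number of non-negative solutions to x_1+…+x_3 = 6 is C(8,2) = 28.
Subtract solutions that violate a single cap (substitute x_i' = x_i − (cap_i+1)): x_1 ≥ 6 gives C(2,2) = 1; x_2 ≥ 5 gives C(3,2) = 3; x_3 ≥ 3 gives C(5,2) = 10. Together 14.
No two caps can be exceeded simultaneously, so the pair terms are all 0.
By inclusion–exclusion the count is 28 − 14 + 0 = 14.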